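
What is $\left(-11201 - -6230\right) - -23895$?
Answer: $18924$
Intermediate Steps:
$\left(-11201 - -6230\right) - -23895 = \left(-11201 + 6230\right) + 23895 = -4971 + 23895 = 18924$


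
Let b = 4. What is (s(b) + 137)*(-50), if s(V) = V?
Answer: -7050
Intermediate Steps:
(s(b) + 137)*(-50) = (4 + 137)*(-50) = 141*(-50) = -7050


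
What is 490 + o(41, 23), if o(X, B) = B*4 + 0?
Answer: 582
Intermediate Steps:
o(X, B) = 4*B (o(X, B) = 4*B + 0 = 4*B)
490 + o(41, 23) = 490 + 4*23 = 490 + 92 = 582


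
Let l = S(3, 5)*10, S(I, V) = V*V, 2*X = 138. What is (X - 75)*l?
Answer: -1500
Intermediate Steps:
X = 69 (X = (½)*138 = 69)
S(I, V) = V²
l = 250 (l = 5²*10 = 25*10 = 250)
(X - 75)*l = (69 - 75)*250 = -6*250 = -1500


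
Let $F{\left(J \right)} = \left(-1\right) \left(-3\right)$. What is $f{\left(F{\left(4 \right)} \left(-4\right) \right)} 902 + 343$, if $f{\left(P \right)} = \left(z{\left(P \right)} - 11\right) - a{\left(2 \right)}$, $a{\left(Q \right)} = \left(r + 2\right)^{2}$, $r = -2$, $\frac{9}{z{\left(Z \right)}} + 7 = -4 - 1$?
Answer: $- \frac{20511}{2} \approx -10256.0$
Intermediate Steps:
$z{\left(Z \right)} = - \frac{3}{4}$ ($z{\left(Z \right)} = \frac{9}{-7 - 5} = \frac{9}{-12} = 9 \left(- \frac{1}{12}\right) = - \frac{3}{4}$)
$F{\left(J \right)} = 3$
$a{\left(Q \right)} = 0$ ($a{\left(Q \right)} = \left(-2 + 2\right)^{2} = 0^{2} = 0$)
$f{\left(P \right)} = - \frac{47}{4}$ ($f{\left(P \right)} = \left(- \frac{3}{4} - 11\right) - 0 = \left(- \frac{3}{4} - 11\right) + 0 = - \frac{47}{4} + 0 = - \frac{47}{4}$)
$f{\left(F{\left(4 \right)} \left(-4\right) \right)} 902 + 343 = \left(- \frac{47}{4}\right) 902 + 343 = - \frac{21197}{2} + 343 = - \frac{20511}{2}$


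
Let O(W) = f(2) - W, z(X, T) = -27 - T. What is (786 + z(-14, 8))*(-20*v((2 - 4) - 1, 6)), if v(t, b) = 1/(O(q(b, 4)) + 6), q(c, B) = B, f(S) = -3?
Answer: 15020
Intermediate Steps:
O(W) = -3 - W
v(t, b) = -1 (v(t, b) = 1/((-3 - 1*4) + 6) = 1/((-3 - 4) + 6) = 1/(-7 + 6) = 1/(-1) = -1)
(786 + z(-14, 8))*(-20*v((2 - 4) - 1, 6)) = (786 + (-27 - 1*8))*(-20*(-1)) = (786 + (-27 - 8))*20 = (786 - 35)*20 = 751*20 = 15020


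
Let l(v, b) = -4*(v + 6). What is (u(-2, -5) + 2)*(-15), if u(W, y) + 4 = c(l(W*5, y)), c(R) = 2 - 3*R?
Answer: 720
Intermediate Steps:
l(v, b) = -24 - 4*v (l(v, b) = -4*(6 + v) = -24 - 4*v)
u(W, y) = 70 + 60*W (u(W, y) = -4 + (2 - 3*(-24 - 4*W*5)) = -4 + (2 - 3*(-24 - 20*W)) = -4 + (2 + (72 + 60*W)) = -4 + (74 + 60*W) = 70 + 60*W)
(u(-2, -5) + 2)*(-15) = ((70 + 60*(-2)) + 2)*(-15) = ((70 - 120) + 2)*(-15) = (-50 + 2)*(-15) = -48*(-15) = 720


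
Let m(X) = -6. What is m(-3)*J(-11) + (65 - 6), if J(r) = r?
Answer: 125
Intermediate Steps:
m(-3)*J(-11) + (65 - 6) = -6*(-11) + (65 - 6) = 66 + 59 = 125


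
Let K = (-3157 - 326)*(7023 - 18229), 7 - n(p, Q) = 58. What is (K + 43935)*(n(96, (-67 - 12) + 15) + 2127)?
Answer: 81118522908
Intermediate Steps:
n(p, Q) = -51 (n(p, Q) = 7 - 1*58 = 7 - 58 = -51)
K = 39030498 (K = -3483*(-11206) = 39030498)
(K + 43935)*(n(96, (-67 - 12) + 15) + 2127) = (39030498 + 43935)*(-51 + 2127) = 39074433*2076 = 81118522908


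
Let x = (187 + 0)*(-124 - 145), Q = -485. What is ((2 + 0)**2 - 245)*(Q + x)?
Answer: 12239908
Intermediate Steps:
x = -50303 (x = 187*(-269) = -50303)
((2 + 0)**2 - 245)*(Q + x) = ((2 + 0)**2 - 245)*(-485 - 50303) = (2**2 - 245)*(-50788) = (4 - 245)*(-50788) = -241*(-50788) = 12239908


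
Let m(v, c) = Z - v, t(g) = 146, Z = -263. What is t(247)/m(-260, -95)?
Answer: -146/3 ≈ -48.667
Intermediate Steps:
m(v, c) = -263 - v
t(247)/m(-260, -95) = 146/(-263 - 1*(-260)) = 146/(-263 + 260) = 146/(-3) = 146*(-⅓) = -146/3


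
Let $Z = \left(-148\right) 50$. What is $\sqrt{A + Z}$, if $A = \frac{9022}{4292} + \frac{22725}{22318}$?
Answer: $\frac{i \sqrt{1060470410996491791}}{11973607} \approx 86.005 i$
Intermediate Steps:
$Z = -7400$
$A = \frac{37361087}{11973607}$ ($A = 9022 \cdot \frac{1}{4292} + 22725 \cdot \frac{1}{22318} = \frac{4511}{2146} + \frac{22725}{22318} = \frac{37361087}{11973607} \approx 3.1203$)
$\sqrt{A + Z} = \sqrt{\frac{37361087}{11973607} - 7400} = \sqrt{- \frac{88567330713}{11973607}} = \frac{i \sqrt{1060470410996491791}}{11973607}$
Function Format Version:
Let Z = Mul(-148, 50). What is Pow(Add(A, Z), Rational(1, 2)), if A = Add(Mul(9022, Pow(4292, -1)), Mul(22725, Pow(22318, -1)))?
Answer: Mul(Rational(1, 11973607), I, Pow(1060470410996491791, Rational(1, 2))) ≈ Mul(86.005, I)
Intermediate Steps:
Z = -7400
A = Rational(37361087, 11973607) (A = Add(Mul(9022, Rational(1, 4292)), Mul(22725, Rational(1, 22318))) = Add(Rational(4511, 2146), Rational(22725, 22318)) = Rational(37361087, 11973607) ≈ 3.1203)
Pow(Add(A, Z), Rational(1, 2)) = Pow(Add(Rational(37361087, 11973607), -7400), Rational(1, 2)) = Pow(Rational(-88567330713, 11973607), Rational(1, 2)) = Mul(Rational(1, 11973607), I, Pow(1060470410996491791, Rational(1, 2)))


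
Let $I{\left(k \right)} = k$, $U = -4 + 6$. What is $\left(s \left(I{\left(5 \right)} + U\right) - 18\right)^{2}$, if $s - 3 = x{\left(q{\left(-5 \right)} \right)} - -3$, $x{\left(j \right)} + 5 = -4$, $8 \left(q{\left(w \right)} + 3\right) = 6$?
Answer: $1521$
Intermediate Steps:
$q{\left(w \right)} = - \frac{9}{4}$ ($q{\left(w \right)} = -3 + \frac{1}{8} \cdot 6 = -3 + \frac{3}{4} = - \frac{9}{4}$)
$U = 2$
$x{\left(j \right)} = -9$ ($x{\left(j \right)} = -5 - 4 = -9$)
$s = -3$ ($s = 3 - 6 = -3$)
$\left(s \left(I{\left(5 \right)} + U\right) - 18\right)^{2} = \left(- 3 \left(5 + 2\right) - 18\right)^{2} = \left(\left(-3\right) 7 - 18\right)^{2} = \left(-21 - 18\right)^{2} = \left(-39\right)^{2} = 1521$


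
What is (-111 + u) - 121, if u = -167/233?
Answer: -54223/233 ≈ -232.72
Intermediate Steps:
u = -167/233 (u = -167*1/233 = -167/233 ≈ -0.71674)
(-111 + u) - 121 = (-111 - 167/233) - 121 = -26030/233 - 121 = -54223/233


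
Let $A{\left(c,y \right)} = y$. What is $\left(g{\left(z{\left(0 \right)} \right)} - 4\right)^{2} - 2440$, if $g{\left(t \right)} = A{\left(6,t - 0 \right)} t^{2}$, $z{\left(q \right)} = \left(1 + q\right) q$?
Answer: $-2424$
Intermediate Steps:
$z{\left(q \right)} = q \left(1 + q\right)$
$g{\left(t \right)} = t^{3}$ ($g{\left(t \right)} = \left(t - 0\right) t^{2} = \left(t + 0\right) t^{2} = t t^{2} = t^{3}$)
$\left(g{\left(z{\left(0 \right)} \right)} - 4\right)^{2} - 2440 = \left(\left(0 \left(1 + 0\right)\right)^{3} - 4\right)^{2} - 2440 = \left(\left(0 \cdot 1\right)^{3} + \left(-4 + 0\right)\right)^{2} - 2440 = \left(0^{3} - 4\right)^{2} - 2440 = \left(0 - 4\right)^{2} - 2440 = \left(-4\right)^{2} - 2440 = 16 - 2440 = -2424$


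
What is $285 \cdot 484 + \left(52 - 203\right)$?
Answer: $137789$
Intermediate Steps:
$285 \cdot 484 + \left(52 - 203\right) = 137940 + \left(52 - 203\right) = 137940 - 151 = 137789$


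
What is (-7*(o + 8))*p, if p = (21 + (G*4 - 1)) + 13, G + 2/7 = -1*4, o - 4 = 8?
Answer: -2220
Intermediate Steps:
o = 12 (o = 4 + 8 = 12)
G = -30/7 (G = -2/7 - 1*4 = -2/7 - 4 = -30/7 ≈ -4.2857)
p = 111/7 (p = (21 + (-30/7*4 - 1)) + 13 = (21 + (-120/7 - 1)) + 13 = (21 - 127/7) + 13 = 20/7 + 13 = 111/7 ≈ 15.857)
(-7*(o + 8))*p = -7*(12 + 8)*(111/7) = -7*20*(111/7) = -140*111/7 = -2220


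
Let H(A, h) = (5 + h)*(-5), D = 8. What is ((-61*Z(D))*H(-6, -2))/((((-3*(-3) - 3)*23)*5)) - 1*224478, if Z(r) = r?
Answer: -5162750/23 ≈ -2.2447e+5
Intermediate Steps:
H(A, h) = -25 - 5*h
((-61*Z(D))*H(-6, -2))/((((-3*(-3) - 3)*23)*5)) - 1*224478 = ((-61*8)*(-25 - 5*(-2)))/((((-3*(-3) - 3)*23)*5)) - 1*224478 = (-488*(-25 + 10))/((((9 - 3)*23)*5)) - 224478 = (-488*(-15))/(((6*23)*5)) - 224478 = 7320/((138*5)) - 224478 = 7320/690 - 224478 = 7320*(1/690) - 224478 = 244/23 - 224478 = -5162750/23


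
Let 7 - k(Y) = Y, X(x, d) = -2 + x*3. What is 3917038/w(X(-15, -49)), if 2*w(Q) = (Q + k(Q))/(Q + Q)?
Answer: -736403144/7 ≈ -1.0520e+8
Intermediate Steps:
X(x, d) = -2 + 3*x
k(Y) = 7 - Y
w(Q) = 7/(4*Q) (w(Q) = ((Q + (7 - Q))/(Q + Q))/2 = (7/((2*Q)))/2 = (7*(1/(2*Q)))/2 = (7/(2*Q))/2 = 7/(4*Q))
3917038/w(X(-15, -49)) = 3917038/((7/(4*(-2 + 3*(-15))))) = 3917038/((7/(4*(-2 - 45)))) = 3917038/(((7/4)/(-47))) = 3917038/(((7/4)*(-1/47))) = 3917038/(-7/188) = 3917038*(-188/7) = -736403144/7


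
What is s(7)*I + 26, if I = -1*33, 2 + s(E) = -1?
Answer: 125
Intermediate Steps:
s(E) = -3 (s(E) = -2 - 1 = -3)
I = -33
s(7)*I + 26 = -3*(-33) + 26 = 99 + 26 = 125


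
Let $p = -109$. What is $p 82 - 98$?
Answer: $-9036$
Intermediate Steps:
$p 82 - 98 = \left(-109\right) 82 - 98 = -8938 - 98 = -9036$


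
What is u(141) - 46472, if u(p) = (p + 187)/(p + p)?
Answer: -6552388/141 ≈ -46471.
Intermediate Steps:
u(p) = (187 + p)/(2*p) (u(p) = (187 + p)/((2*p)) = (187 + p)*(1/(2*p)) = (187 + p)/(2*p))
u(141) - 46472 = (½)*(187 + 141)/141 - 46472 = (½)*(1/141)*328 - 46472 = 164/141 - 46472 = -6552388/141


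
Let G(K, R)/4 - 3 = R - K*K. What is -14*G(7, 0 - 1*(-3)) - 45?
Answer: 2363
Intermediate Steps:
G(K, R) = 12 - 4*K² + 4*R (G(K, R) = 12 + 4*(R - K*K) = 12 + 4*(R - K²) = 12 + (-4*K² + 4*R) = 12 - 4*K² + 4*R)
-14*G(7, 0 - 1*(-3)) - 45 = -14*(12 - 4*7² + 4*(0 - 1*(-3))) - 45 = -14*(12 - 4*49 + 4*(0 + 3)) - 45 = -14*(12 - 196 + 4*3) - 45 = -14*(12 - 196 + 12) - 45 = -14*(-172) - 45 = 2408 - 45 = 2363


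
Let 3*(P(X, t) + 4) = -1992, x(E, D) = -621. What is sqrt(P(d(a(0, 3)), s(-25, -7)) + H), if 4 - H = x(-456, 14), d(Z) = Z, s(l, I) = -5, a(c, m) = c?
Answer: I*sqrt(43) ≈ 6.5574*I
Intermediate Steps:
P(X, t) = -668 (P(X, t) = -4 + (1/3)*(-1992) = -4 - 664 = -668)
H = 625 (H = 4 - 1*(-621) = 4 + 621 = 625)
sqrt(P(d(a(0, 3)), s(-25, -7)) + H) = sqrt(-668 + 625) = sqrt(-43) = I*sqrt(43)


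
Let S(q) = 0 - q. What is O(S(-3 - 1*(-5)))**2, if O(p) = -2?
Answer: 4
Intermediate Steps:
S(q) = -q
O(S(-3 - 1*(-5)))**2 = (-2)**2 = 4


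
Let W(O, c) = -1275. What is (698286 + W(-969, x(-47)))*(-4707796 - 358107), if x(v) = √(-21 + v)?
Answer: -3530990115933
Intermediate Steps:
(698286 + W(-969, x(-47)))*(-4707796 - 358107) = (698286 - 1275)*(-4707796 - 358107) = 697011*(-5065903) = -3530990115933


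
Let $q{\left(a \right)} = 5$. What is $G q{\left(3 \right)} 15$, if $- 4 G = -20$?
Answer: $375$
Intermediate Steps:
$G = 5$ ($G = \left(- \frac{1}{4}\right) \left(-20\right) = 5$)
$G q{\left(3 \right)} 15 = 5 \cdot 5 \cdot 15 = 25 \cdot 15 = 375$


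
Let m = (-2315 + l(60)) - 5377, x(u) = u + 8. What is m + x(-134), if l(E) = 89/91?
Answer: -711349/91 ≈ -7817.0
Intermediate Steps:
l(E) = 89/91 (l(E) = 89*(1/91) = 89/91)
x(u) = 8 + u
m = -699883/91 (m = (-2315 + 89/91) - 5377 = -210576/91 - 5377 = -699883/91 ≈ -7691.0)
m + x(-134) = -699883/91 + (8 - 134) = -699883/91 - 126 = -711349/91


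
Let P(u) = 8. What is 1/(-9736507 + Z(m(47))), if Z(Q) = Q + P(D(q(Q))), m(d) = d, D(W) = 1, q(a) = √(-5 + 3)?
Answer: -1/9736452 ≈ -1.0271e-7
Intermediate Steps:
q(a) = I*√2 (q(a) = √(-2) = I*√2)
Z(Q) = 8 + Q (Z(Q) = Q + 8 = 8 + Q)
1/(-9736507 + Z(m(47))) = 1/(-9736507 + (8 + 47)) = 1/(-9736507 + 55) = 1/(-9736452) = -1/9736452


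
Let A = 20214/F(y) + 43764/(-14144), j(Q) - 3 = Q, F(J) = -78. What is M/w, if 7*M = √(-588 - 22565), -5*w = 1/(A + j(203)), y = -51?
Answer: 994465*I*√137/1904 ≈ 6113.4*I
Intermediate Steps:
j(Q) = 3 + Q
A = -927309/3536 (A = 20214/(-78) + 43764/(-14144) = 20214*(-1/78) + 43764*(-1/14144) = -3369/13 - 10941/3536 = -927309/3536 ≈ -262.25)
w = 3536/994465 (w = -1/(5*(-927309/3536 + (3 + 203))) = -1/(5*(-927309/3536 + 206)) = -1/(5*(-198893/3536)) = -⅕*(-3536/198893) = 3536/994465 ≈ 0.0035557)
M = 13*I*√137/7 (M = √(-588 - 22565)/7 = √(-23153)/7 = (13*I*√137)/7 = 13*I*√137/7 ≈ 21.737*I)
M/w = (13*I*√137/7)/(3536/994465) = (13*I*√137/7)*(994465/3536) = 994465*I*√137/1904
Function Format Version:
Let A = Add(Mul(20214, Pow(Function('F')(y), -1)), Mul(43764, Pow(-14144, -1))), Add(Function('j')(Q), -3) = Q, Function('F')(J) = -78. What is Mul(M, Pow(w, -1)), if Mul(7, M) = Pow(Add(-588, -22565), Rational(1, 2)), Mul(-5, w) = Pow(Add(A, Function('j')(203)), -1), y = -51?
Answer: Mul(Rational(994465, 1904), I, Pow(137, Rational(1, 2))) ≈ Mul(6113.4, I)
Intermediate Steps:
Function('j')(Q) = Add(3, Q)
A = Rational(-927309, 3536) (A = Add(Mul(20214, Pow(-78, -1)), Mul(43764, Pow(-14144, -1))) = Add(Mul(20214, Rational(-1, 78)), Mul(43764, Rational(-1, 14144))) = Add(Rational(-3369, 13), Rational(-10941, 3536)) = Rational(-927309, 3536) ≈ -262.25)
w = Rational(3536, 994465) (w = Mul(Rational(-1, 5), Pow(Add(Rational(-927309, 3536), Add(3, 203)), -1)) = Mul(Rational(-1, 5), Pow(Add(Rational(-927309, 3536), 206), -1)) = Mul(Rational(-1, 5), Pow(Rational(-198893, 3536), -1)) = Mul(Rational(-1, 5), Rational(-3536, 198893)) = Rational(3536, 994465) ≈ 0.0035557)
M = Mul(Rational(13, 7), I, Pow(137, Rational(1, 2))) (M = Mul(Rational(1, 7), Pow(Add(-588, -22565), Rational(1, 2))) = Mul(Rational(1, 7), Pow(-23153, Rational(1, 2))) = Mul(Rational(1, 7), Mul(13, I, Pow(137, Rational(1, 2)))) = Mul(Rational(13, 7), I, Pow(137, Rational(1, 2))) ≈ Mul(21.737, I))
Mul(M, Pow(w, -1)) = Mul(Mul(Rational(13, 7), I, Pow(137, Rational(1, 2))), Pow(Rational(3536, 994465), -1)) = Mul(Mul(Rational(13, 7), I, Pow(137, Rational(1, 2))), Rational(994465, 3536)) = Mul(Rational(994465, 1904), I, Pow(137, Rational(1, 2)))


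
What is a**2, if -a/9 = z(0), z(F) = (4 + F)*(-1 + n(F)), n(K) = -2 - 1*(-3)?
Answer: 0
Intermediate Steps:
n(K) = 1 (n(K) = -2 + 3 = 1)
z(F) = 0 (z(F) = (4 + F)*(-1 + 1) = (4 + F)*0 = 0)
a = 0 (a = -9*0 = 0)
a**2 = 0**2 = 0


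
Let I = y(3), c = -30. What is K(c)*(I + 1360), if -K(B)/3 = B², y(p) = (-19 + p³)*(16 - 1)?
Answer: -3996000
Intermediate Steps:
y(p) = -285 + 15*p³ (y(p) = (-19 + p³)*15 = -285 + 15*p³)
I = 120 (I = -285 + 15*3³ = -285 + 15*27 = -285 + 405 = 120)
K(B) = -3*B²
K(c)*(I + 1360) = (-3*(-30)²)*(120 + 1360) = -3*900*1480 = -2700*1480 = -3996000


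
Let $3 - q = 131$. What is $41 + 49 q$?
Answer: $-6231$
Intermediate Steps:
$q = -128$ ($q = 3 - 131 = -128$)
$41 + 49 q = 41 + 49 \left(-128\right) = 41 - 6272 = -6231$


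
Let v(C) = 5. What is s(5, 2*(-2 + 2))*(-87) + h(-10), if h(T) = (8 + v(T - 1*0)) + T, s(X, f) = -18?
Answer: 1569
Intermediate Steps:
h(T) = 13 + T (h(T) = (8 + 5) + T = 13 + T)
s(5, 2*(-2 + 2))*(-87) + h(-10) = -18*(-87) + (13 - 10) = 1566 + 3 = 1569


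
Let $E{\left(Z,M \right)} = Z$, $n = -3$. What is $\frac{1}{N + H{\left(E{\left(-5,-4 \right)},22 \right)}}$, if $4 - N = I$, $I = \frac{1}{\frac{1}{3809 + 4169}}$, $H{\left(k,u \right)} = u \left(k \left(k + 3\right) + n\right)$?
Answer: $- \frac{1}{7820} \approx -0.00012788$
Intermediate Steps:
$H{\left(k,u \right)} = u \left(-3 + k \left(3 + k\right)\right)$ ($H{\left(k,u \right)} = u \left(k \left(k + 3\right) - 3\right) = u \left(k \left(3 + k\right) - 3\right) = u \left(-3 + k \left(3 + k\right)\right)$)
$I = 7978$ ($I = \frac{1}{\frac{1}{7978}} = 7978$)
$N = -7974$ ($N = 4 - 7978 = -7974$)
$\frac{1}{N + H{\left(E{\left(-5,-4 \right)},22 \right)}} = \frac{1}{-7974 + 22 \left(-3 + \left(-5\right)^{2} + 3 \left(-5\right)\right)} = \frac{1}{-7974 + 22 \left(-3 + 25 - 15\right)} = \frac{1}{-7974 + 22 \cdot 7} = \frac{1}{-7974 + 154} = \frac{1}{-7820} = - \frac{1}{7820}$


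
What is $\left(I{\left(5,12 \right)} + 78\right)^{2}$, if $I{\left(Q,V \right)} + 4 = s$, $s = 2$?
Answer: $5776$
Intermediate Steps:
$I{\left(Q,V \right)} = -2$ ($I{\left(Q,V \right)} = -4 + 2 = -2$)
$\left(I{\left(5,12 \right)} + 78\right)^{2} = \left(-2 + 78\right)^{2} = 76^{2} = 5776$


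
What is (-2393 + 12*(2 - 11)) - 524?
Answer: -3025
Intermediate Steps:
(-2393 + 12*(2 - 11)) - 524 = (-2393 + 12*(-9)) - 524 = (-2393 - 108) - 524 = -2501 - 524 = -3025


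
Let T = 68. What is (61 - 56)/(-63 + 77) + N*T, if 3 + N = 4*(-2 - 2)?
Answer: -18083/14 ≈ -1291.6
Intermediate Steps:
N = -19 (N = -3 + 4*(-2 - 2) = -3 + 4*(-4) = -3 - 16 = -19)
(61 - 56)/(-63 + 77) + N*T = (61 - 56)/(-63 + 77) - 19*68 = 5/14 - 1292 = -18083/14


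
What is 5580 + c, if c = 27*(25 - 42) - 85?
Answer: 5036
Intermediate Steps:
c = -544 (c = 27*(-17) - 85 = -459 - 85 = -544)
5580 + c = 5580 - 544 = 5036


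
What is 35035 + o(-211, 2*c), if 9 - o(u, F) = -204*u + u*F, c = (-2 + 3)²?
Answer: -7578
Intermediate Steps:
c = 1 (c = 1² = 1)
o(u, F) = 9 + 204*u - F*u (o(u, F) = 9 - (-204*u + u*F) = 9 - (-204*u + F*u) = 9 + (204*u - F*u) = 9 + 204*u - F*u)
35035 + o(-211, 2*c) = 35035 + (9 + 204*(-211) - 1*2*1*(-211)) = 35035 + (9 - 43044 - 1*2*(-211)) = 35035 + (9 - 43044 + 422) = 35035 - 42613 = -7578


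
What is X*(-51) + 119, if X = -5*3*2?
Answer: 1649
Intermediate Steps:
X = -30 (X = -15*2 = -30)
X*(-51) + 119 = -30*(-51) + 119 = 1530 + 119 = 1649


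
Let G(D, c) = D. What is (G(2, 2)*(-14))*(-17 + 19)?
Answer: -56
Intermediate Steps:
(G(2, 2)*(-14))*(-17 + 19) = (2*(-14))*(-17 + 19) = -28*2 = -56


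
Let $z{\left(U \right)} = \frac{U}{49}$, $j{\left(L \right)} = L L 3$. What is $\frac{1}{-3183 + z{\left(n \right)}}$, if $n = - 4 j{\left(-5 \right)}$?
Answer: $- \frac{49}{156267} \approx -0.00031357$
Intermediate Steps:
$j{\left(L \right)} = 3 L^{2}$ ($j{\left(L \right)} = L^{2} \cdot 3 = 3 L^{2}$)
$n = -300$ ($n = - 4 \cdot 3 \left(-5\right)^{2} = - 4 \cdot 3 \cdot 25 = \left(-4\right) 75 = -300$)
$z{\left(U \right)} = \frac{U}{49}$ ($z{\left(U \right)} = U \frac{1}{49} = \frac{U}{49}$)
$\frac{1}{-3183 + z{\left(n \right)}} = \frac{1}{-3183 + \frac{1}{49} \left(-300\right)} = \frac{1}{-3183 - \frac{300}{49}} = \frac{1}{- \frac{156267}{49}} = - \frac{49}{156267}$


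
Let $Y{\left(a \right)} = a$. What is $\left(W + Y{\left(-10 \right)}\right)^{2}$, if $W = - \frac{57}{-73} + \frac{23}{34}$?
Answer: $\frac{449567209}{6160324} \approx 72.978$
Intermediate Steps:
$W = \frac{3617}{2482}$ ($W = \left(-57\right) \left(- \frac{1}{73}\right) + 23 \cdot \frac{1}{34} = \frac{57}{73} + \frac{23}{34} = \frac{3617}{2482} \approx 1.4573$)
$\left(W + Y{\left(-10 \right)}\right)^{2} = \left(\frac{3617}{2482} - 10\right)^{2} = \left(- \frac{21203}{2482}\right)^{2} = \frac{449567209}{6160324}$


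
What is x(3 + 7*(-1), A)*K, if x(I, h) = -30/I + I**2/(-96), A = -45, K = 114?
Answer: 836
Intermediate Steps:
x(I, h) = -30/I - I**2/96 (x(I, h) = -30/I + I**2*(-1/96) = -30/I - I**2/96)
x(3 + 7*(-1), A)*K = ((-2880 - (3 + 7*(-1))**3)/(96*(3 + 7*(-1))))*114 = ((-2880 - (3 - 7)**3)/(96*(3 - 7)))*114 = ((1/96)*(-2880 - 1*(-4)**3)/(-4))*114 = ((1/96)*(-1/4)*(-2880 - 1*(-64)))*114 = ((1/96)*(-1/4)*(-2880 + 64))*114 = ((1/96)*(-1/4)*(-2816))*114 = (22/3)*114 = 836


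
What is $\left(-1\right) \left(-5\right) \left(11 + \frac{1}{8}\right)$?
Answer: $\frac{445}{8} \approx 55.625$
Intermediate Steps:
$\left(-1\right) \left(-5\right) \left(11 + \frac{1}{8}\right) = 5 \left(11 + \frac{1}{8}\right) = 5 \cdot \frac{89}{8} = \frac{445}{8}$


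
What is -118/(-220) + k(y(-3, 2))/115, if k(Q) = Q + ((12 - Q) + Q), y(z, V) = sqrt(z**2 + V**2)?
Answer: 1621/2530 + sqrt(13)/115 ≈ 0.67206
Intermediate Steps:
y(z, V) = sqrt(V**2 + z**2)
k(Q) = 12 + Q (k(Q) = Q + 12 = 12 + Q)
-118/(-220) + k(y(-3, 2))/115 = -118/(-220) + (12 + sqrt(2**2 + (-3)**2))/115 = -118*(-1/220) + (12 + sqrt(4 + 9))*(1/115) = 59/110 + (12 + sqrt(13))*(1/115) = 59/110 + (12/115 + sqrt(13)/115) = 1621/2530 + sqrt(13)/115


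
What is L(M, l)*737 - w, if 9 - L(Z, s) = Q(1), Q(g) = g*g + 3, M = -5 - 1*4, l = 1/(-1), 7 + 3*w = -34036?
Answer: 45098/3 ≈ 15033.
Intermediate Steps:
w = -34043/3 (w = -7/3 + (1/3)*(-34036) = -7/3 - 34036/3 = -34043/3 ≈ -11348.)
l = -1 (l = 1*(-1) = -1)
M = -9 (M = -5 - 4 = -9)
Q(g) = 3 + g**2 (Q(g) = g**2 + 3 = 3 + g**2)
L(Z, s) = 5 (L(Z, s) = 9 - (3 + 1**2) = 9 - (3 + 1) = 9 - 1*4 = 9 - 4 = 5)
L(M, l)*737 - w = 5*737 - 1*(-34043/3) = 3685 + 34043/3 = 45098/3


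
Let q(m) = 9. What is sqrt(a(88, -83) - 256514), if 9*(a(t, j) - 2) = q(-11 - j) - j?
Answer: 2*I*sqrt(577129)/3 ≈ 506.46*I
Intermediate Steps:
a(t, j) = 3 - j/9 (a(t, j) = 2 + (9 - j)/9 = 2 + (1 - j/9) = 3 - j/9)
sqrt(a(88, -83) - 256514) = sqrt((3 - 1/9*(-83)) - 256514) = sqrt((3 + 83/9) - 256514) = sqrt(110/9 - 256514) = sqrt(-2308516/9) = 2*I*sqrt(577129)/3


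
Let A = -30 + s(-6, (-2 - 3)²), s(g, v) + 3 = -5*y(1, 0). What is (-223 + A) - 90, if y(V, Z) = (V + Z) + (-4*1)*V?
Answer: -331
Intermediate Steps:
y(V, Z) = Z - 3*V (y(V, Z) = (V + Z) - 4*V = Z - 3*V)
s(g, v) = 12 (s(g, v) = -3 - 5*(0 - 3*1) = -3 - 5*(0 - 3) = -3 - 5*(-3) = -3 + 15 = 12)
A = -18 (A = -30 + 12 = -18)
(-223 + A) - 90 = (-223 - 18) - 90 = -241 - 90 = -331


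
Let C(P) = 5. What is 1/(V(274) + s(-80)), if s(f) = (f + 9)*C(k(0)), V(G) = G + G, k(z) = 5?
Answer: 1/193 ≈ 0.0051813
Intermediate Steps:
V(G) = 2*G
s(f) = 45 + 5*f (s(f) = (f + 9)*5 = (9 + f)*5 = 45 + 5*f)
1/(V(274) + s(-80)) = 1/(2*274 + (45 + 5*(-80))) = 1/(548 + (45 - 400)) = 1/(548 - 355) = 1/193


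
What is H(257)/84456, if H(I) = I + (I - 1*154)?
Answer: 5/1173 ≈ 0.0042626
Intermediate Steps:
H(I) = -154 + 2*I (H(I) = I + (I - 154) = I + (-154 + I) = -154 + 2*I)
H(257)/84456 = (-154 + 2*257)/84456 = (-154 + 514)*(1/84456) = 360*(1/84456) = 5/1173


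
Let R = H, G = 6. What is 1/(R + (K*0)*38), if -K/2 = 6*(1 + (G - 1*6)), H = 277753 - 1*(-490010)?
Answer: 1/767763 ≈ 1.3025e-6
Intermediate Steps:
H = 767763 (H = 277753 + 490010 = 767763)
R = 767763
K = -12 (K = -12*(1 + (6 - 1*6)) = -12*(1 + (6 - 6)) = -12*(1 + 0) = -12 ≈ -12.000)
1/(R + (K*0)*38) = 1/(767763 - 12*0*38) = 1/(767763 + 0*38) = 1/(767763 + 0) = 1/767763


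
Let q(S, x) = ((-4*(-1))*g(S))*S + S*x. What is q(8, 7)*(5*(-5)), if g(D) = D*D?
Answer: -52600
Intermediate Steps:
g(D) = D²
q(S, x) = 4*S³ + S*x (q(S, x) = ((-4*(-1))*S²)*S + S*x = (4*S²)*S + S*x = 4*S³ + S*x)
q(8, 7)*(5*(-5)) = (8*(7 + 4*8²))*(5*(-5)) = (8*(7 + 4*64))*(-25) = (8*(7 + 256))*(-25) = (8*263)*(-25) = 2104*(-25) = -52600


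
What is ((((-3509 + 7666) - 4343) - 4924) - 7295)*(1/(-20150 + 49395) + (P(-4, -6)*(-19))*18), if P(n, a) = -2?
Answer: -49628884461/5849 ≈ -8.4850e+6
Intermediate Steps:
((((-3509 + 7666) - 4343) - 4924) - 7295)*(1/(-20150 + 49395) + (P(-4, -6)*(-19))*18) = ((((-3509 + 7666) - 4343) - 4924) - 7295)*(1/(-20150 + 49395) - 2*(-19)*18) = (((4157 - 4343) - 4924) - 7295)*(1/29245 + 38*18) = ((-186 - 4924) - 7295)*(1/29245 + 684) = (-5110 - 7295)*(20003581/29245) = -12405*20003581/29245 = -49628884461/5849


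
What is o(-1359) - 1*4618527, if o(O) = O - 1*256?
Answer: -4620142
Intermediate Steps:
o(O) = -256 + O (o(O) = O - 256 = -256 + O)
o(-1359) - 1*4618527 = (-256 - 1359) - 1*4618527 = -1615 - 4618527 = -4620142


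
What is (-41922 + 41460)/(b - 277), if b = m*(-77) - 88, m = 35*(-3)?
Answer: -231/3860 ≈ -0.059845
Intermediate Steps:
m = -105
b = 7997 (b = -105*(-77) - 88 = 8085 - 88 = 7997)
(-41922 + 41460)/(b - 277) = (-41922 + 41460)/(7997 - 277) = -462/7720 = -462*1/7720 = -231/3860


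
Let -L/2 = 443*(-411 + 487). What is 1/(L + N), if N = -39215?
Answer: -1/106551 ≈ -9.3852e-6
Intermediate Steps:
L = -67336 (L = -886*(-411 + 487) = -886*76 = -2*33668 = -67336)
1/(L + N) = 1/(-67336 - 39215) = 1/(-106551) = -1/106551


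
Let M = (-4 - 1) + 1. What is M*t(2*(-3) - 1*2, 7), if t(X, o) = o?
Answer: -28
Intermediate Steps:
M = -4 (M = -5 + 1 = -4)
M*t(2*(-3) - 1*2, 7) = -4*7 = -28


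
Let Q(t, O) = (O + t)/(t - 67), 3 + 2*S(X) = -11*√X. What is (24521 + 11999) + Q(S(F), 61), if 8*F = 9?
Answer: 5443649247/149063 + 16896*√2/149063 ≈ 36519.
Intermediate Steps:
F = 9/8 (F = (⅛)*9 = 9/8 ≈ 1.1250)
S(X) = -3/2 - 11*√X/2 (S(X) = -3/2 + (-11*√X)/2 = -3/2 - 11*√X/2)
Q(t, O) = (O + t)/(-67 + t)
(24521 + 11999) + Q(S(F), 61) = (24521 + 11999) + (61 + (-3/2 - 33*√2/8))/(-67 + (-3/2 - 33*√2/8)) = 36520 + (61 + (-3/2 - 33*√2/8))/(-67 + (-3/2 - 33*√2/8)) = 36520 + (119/2 - 33*√2/8)/(-137/2 - 33*√2/8)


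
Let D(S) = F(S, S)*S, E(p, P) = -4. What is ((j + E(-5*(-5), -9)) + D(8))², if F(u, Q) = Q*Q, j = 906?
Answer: 1999396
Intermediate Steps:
F(u, Q) = Q²
D(S) = S³ (D(S) = S²*S = S³)
((j + E(-5*(-5), -9)) + D(8))² = ((906 - 4) + 8³)² = (902 + 512)² = 1414² = 1999396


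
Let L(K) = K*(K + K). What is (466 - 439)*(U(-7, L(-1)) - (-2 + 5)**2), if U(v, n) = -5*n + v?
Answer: -702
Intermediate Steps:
L(K) = 2*K**2 (L(K) = K*(2*K) = 2*K**2)
U(v, n) = v - 5*n
(466 - 439)*(U(-7, L(-1)) - (-2 + 5)**2) = (466 - 439)*((-7 - 10*(-1)**2) - (-2 + 5)**2) = 27*((-7 - 10) - 1*3**2) = 27*((-7 - 5*2) - 1*9) = 27*((-7 - 10) - 9) = 27*(-17 - 9) = 27*(-26) = -702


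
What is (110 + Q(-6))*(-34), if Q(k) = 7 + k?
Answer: -3774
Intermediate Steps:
(110 + Q(-6))*(-34) = (110 + (7 - 6))*(-34) = (110 + 1)*(-34) = 111*(-34) = -3774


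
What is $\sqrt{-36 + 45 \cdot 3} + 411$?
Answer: $411 + 3 \sqrt{11} \approx 420.95$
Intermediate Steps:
$\sqrt{-36 + 45 \cdot 3} + 411 = \sqrt{-36 + 135} + 411 = \sqrt{99} + 411 = 3 \sqrt{11} + 411 = 411 + 3 \sqrt{11}$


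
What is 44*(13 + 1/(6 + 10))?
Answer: 2299/4 ≈ 574.75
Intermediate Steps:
44*(13 + 1/(6 + 10)) = 44*(13 + 1/16) = 44*(209/16) = 2299/4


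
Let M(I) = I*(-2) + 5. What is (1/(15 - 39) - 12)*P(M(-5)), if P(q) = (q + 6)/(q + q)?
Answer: -2023/240 ≈ -8.4292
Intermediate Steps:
M(I) = 5 - 2*I (M(I) = -2*I + 5 = 5 - 2*I)
P(q) = (6 + q)/(2*q) (P(q) = (6 + q)/((2*q)) = (6 + q)*(1/(2*q)) = (6 + q)/(2*q))
(1/(15 - 39) - 12)*P(M(-5)) = (1/(15 - 39) - 12)*((6 + (5 - 2*(-5)))/(2*(5 - 2*(-5)))) = (1/(-24) - 12)*((6 + (5 + 10))/(2*(5 + 10))) = (-1/24 - 12)*((½)*(6 + 15)/15) = -289*21/(48*15) = -289/24*7/10 = -2023/240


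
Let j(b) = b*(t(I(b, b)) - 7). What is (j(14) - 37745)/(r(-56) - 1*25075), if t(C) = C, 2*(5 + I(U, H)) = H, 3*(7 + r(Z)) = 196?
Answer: 22689/15010 ≈ 1.5116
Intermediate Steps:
r(Z) = 175/3 (r(Z) = -7 + (⅓)*196 = -7 + 196/3 = 175/3)
I(U, H) = -5 + H/2
j(b) = b*(-12 + b/2) (j(b) = b*((-5 + b/2) - 7) = b*(-12 + b/2))
(j(14) - 37745)/(r(-56) - 1*25075) = ((½)*14*(-24 + 14) - 37745)/(175/3 - 1*25075) = ((½)*14*(-10) - 37745)/(175/3 - 25075) = (-70 - 37745)/(-75050/3) = -37815*(-3/75050) = 22689/15010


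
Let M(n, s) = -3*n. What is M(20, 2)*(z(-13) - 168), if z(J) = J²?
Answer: -60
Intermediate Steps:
M(20, 2)*(z(-13) - 168) = (-3*20)*((-13)² - 168) = -60*(169 - 168) = -60*1 = -60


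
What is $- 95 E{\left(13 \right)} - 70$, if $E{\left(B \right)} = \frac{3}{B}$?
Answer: $- \frac{1195}{13} \approx -91.923$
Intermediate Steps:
$- 95 E{\left(13 \right)} - 70 = - 95 \cdot \frac{3}{13} - 70 = - 95 \cdot 3 \cdot \frac{1}{13} - 70 = \left(-95\right) \frac{3}{13} - 70 = - \frac{285}{13} - 70 = - \frac{1195}{13}$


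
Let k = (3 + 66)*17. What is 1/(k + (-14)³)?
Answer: -1/1571 ≈ -0.00063654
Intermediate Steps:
k = 1173 (k = 69*17 = 1173)
1/(k + (-14)³) = 1/(1173 + (-14)³) = 1/(1173 - 2744) = 1/(-1571) = -1/1571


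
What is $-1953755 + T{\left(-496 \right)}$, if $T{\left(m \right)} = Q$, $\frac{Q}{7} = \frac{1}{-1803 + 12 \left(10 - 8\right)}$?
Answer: $- \frac{3475730152}{1779} \approx -1.9538 \cdot 10^{6}$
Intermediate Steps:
$Q = - \frac{7}{1779}$ ($Q = \frac{7}{-1803 + 12 \left(10 - 8\right)} = \frac{7}{-1803 + 12 \cdot 2} = \frac{7}{-1803 + 24} = \frac{7}{-1779} = 7 \left(- \frac{1}{1779}\right) = - \frac{7}{1779} \approx -0.0039348$)
$T{\left(m \right)} = - \frac{7}{1779}$
$-1953755 + T{\left(-496 \right)} = -1953755 - \frac{7}{1779} = - \frac{3475730152}{1779}$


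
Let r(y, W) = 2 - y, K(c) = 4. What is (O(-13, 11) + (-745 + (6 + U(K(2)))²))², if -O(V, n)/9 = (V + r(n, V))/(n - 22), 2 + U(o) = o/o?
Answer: 544644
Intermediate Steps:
U(o) = -1 (U(o) = -2 + o/o = -2 + 1 = -1)
O(V, n) = -9*(2 + V - n)/(-22 + n) (O(V, n) = -9*(V + (2 - n))/(n - 22) = -9*(2 + V - n)/(-22 + n))
(O(-13, 11) + (-745 + (6 + U(K(2)))²))² = (9*(-2 + 11 - 1*(-13))/(-22 + 11) + (-745 + (6 - 1)²))² = (9*(-2 + 11 + 13)/(-11) + (-745 + 5²))² = (9*(-1/11)*22 + (-745 + 25))² = (-18 - 720)² = (-738)² = 544644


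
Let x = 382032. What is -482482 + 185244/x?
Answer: -15360281515/31836 ≈ -4.8248e+5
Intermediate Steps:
-482482 + 185244/x = -482482 + 185244/382032 = -482482 + 185244*(1/382032) = -482482 + 15437/31836 = -15360281515/31836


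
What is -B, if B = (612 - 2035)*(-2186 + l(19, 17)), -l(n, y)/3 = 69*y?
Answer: -8118215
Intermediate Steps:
l(n, y) = -207*y
B = 8118215 (B = (612 - 2035)*(-2186 - 207*17) = -1423*(-2186 - 3519) = -1423*(-5705) = 8118215)
-B = -1*8118215 = -8118215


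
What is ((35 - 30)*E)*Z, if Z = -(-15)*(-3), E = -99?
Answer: 22275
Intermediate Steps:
Z = -45 (Z = -3*15 = -45)
((35 - 30)*E)*Z = ((35 - 30)*(-99))*(-45) = (5*(-99))*(-45) = -495*(-45) = 22275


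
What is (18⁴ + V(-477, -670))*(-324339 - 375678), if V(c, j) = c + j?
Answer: -72682065093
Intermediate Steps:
(18⁴ + V(-477, -670))*(-324339 - 375678) = (18⁴ + (-477 - 670))*(-324339 - 375678) = (104976 - 1147)*(-700017) = 103829*(-700017) = -72682065093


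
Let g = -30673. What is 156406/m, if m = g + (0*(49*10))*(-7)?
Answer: -156406/30673 ≈ -5.0991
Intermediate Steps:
m = -30673 (m = -30673 + (0*(49*10))*(-7) = -30673 + (0*490)*(-7) = -30673 + 0*(-7) = -30673 + 0 = -30673)
156406/m = 156406/(-30673) = 156406*(-1/30673) = -156406/30673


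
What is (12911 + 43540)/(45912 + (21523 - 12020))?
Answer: 56451/55415 ≈ 1.0187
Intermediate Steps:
(12911 + 43540)/(45912 + (21523 - 12020)) = 56451/(45912 + 9503) = 56451/55415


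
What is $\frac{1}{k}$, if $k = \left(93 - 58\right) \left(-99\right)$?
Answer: $- \frac{1}{3465} \approx -0.0002886$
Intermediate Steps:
$k = -3465$ ($k = 35 \left(-99\right) = -3465$)
$\frac{1}{k} = \frac{1}{-3465} = - \frac{1}{3465}$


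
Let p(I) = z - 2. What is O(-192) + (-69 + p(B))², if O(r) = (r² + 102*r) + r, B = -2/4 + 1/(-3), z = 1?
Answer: 21988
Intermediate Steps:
B = -⅚ (B = -2*¼ + 1*(-⅓) = -½ - ⅓ = -⅚ ≈ -0.83333)
O(r) = r² + 103*r
p(I) = -1 (p(I) = 1 - 2 = -1)
O(-192) + (-69 + p(B))² = -192*(103 - 192) + (-69 - 1)² = -192*(-89) + (-70)² = 17088 + 4900 = 21988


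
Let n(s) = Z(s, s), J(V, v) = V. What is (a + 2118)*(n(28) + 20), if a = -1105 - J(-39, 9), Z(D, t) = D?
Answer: 50496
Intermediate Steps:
n(s) = s
a = -1066 (a = -1105 - 1*(-39) = -1105 + 39 = -1066)
(a + 2118)*(n(28) + 20) = (-1066 + 2118)*(28 + 20) = 1052*48 = 50496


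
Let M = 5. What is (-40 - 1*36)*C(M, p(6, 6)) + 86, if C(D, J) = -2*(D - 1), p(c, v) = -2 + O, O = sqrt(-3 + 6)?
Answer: 694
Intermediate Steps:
O = sqrt(3) ≈ 1.7320
p(c, v) = -2 + sqrt(3)
C(D, J) = 2 - 2*D (C(D, J) = -2*(-1 + D) = 2 - 2*D)
(-40 - 1*36)*C(M, p(6, 6)) + 86 = (-40 - 1*36)*(2 - 2*5) + 86 = (-40 - 36)*(2 - 10) + 86 = -76*(-8) + 86 = 608 + 86 = 694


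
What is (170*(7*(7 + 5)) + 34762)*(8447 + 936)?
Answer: 460161086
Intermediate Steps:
(170*(7*(7 + 5)) + 34762)*(8447 + 936) = (170*(7*12) + 34762)*9383 = (170*84 + 34762)*9383 = (14280 + 34762)*9383 = 49042*9383 = 460161086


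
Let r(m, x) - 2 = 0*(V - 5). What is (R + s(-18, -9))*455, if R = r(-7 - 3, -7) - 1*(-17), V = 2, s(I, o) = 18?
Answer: 16835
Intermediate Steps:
r(m, x) = 2 (r(m, x) = 2 + 0*(2 - 5) = 2 + 0*(-3) = 2 + 0 = 2)
R = 19 (R = 2 - 1*(-17) = 2 + 17 = 19)
(R + s(-18, -9))*455 = (19 + 18)*455 = 37*455 = 16835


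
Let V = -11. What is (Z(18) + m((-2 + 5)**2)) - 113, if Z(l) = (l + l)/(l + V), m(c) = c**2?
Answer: -188/7 ≈ -26.857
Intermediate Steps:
Z(l) = 2*l/(-11 + l) (Z(l) = (l + l)/(l - 11) = (2*l)/(-11 + l) = 2*l/(-11 + l))
(Z(18) + m((-2 + 5)**2)) - 113 = (2*18/(-11 + 18) + ((-2 + 5)**2)**2) - 113 = (2*18/7 + (3**2)**2) - 113 = (2*18*(1/7) + 9**2) - 113 = (36/7 + 81) - 113 = 603/7 - 113 = -188/7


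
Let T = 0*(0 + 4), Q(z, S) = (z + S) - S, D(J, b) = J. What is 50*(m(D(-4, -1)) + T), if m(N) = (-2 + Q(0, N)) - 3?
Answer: -250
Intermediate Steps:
Q(z, S) = z (Q(z, S) = (S + z) - S = z)
T = 0 (T = 0*4 = 0)
m(N) = -5 (m(N) = (-2 + 0) - 3 = -2 - 3 = -5)
50*(m(D(-4, -1)) + T) = 50*(-5 + 0) = 50*(-5) = -250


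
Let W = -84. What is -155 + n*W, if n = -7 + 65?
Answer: -5027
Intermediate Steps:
n = 58
-155 + n*W = -155 + 58*(-84) = -155 - 4872 = -5027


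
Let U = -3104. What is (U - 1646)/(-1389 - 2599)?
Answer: 2375/1994 ≈ 1.1911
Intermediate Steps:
(U - 1646)/(-1389 - 2599) = (-3104 - 1646)/(-1389 - 2599) = -4750/(-3988) = -4750*(-1/3988) = 2375/1994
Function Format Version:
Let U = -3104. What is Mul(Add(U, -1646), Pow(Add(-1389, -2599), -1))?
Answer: Rational(2375, 1994) ≈ 1.1911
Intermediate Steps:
Mul(Add(U, -1646), Pow(Add(-1389, -2599), -1)) = Mul(Add(-3104, -1646), Pow(Add(-1389, -2599), -1)) = Mul(-4750, Pow(-3988, -1)) = Mul(-4750, Rational(-1, 3988)) = Rational(2375, 1994)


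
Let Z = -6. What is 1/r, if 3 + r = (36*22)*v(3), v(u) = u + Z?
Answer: -1/2379 ≈ -0.00042034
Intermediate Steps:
v(u) = -6 + u (v(u) = u - 6 = -6 + u)
r = -2379 (r = -3 + (36*22)*(-6 + 3) = -3 + 792*(-3) = -3 - 2376 = -2379)
1/r = 1/(-2379) = -1/2379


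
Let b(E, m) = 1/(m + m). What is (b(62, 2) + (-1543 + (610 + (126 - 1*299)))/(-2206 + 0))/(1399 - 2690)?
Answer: -3315/5695892 ≈ -0.00058200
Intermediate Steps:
b(E, m) = 1/(2*m)
(b(62, 2) + (-1543 + (610 + (126 - 1*299)))/(-2206 + 0))/(1399 - 2690) = ((½)/2 + (-1543 + (610 + (126 - 1*299)))/(-2206 + 0))/(1399 - 2690) = ((½)*(½) + (-1543 + (610 + (126 - 299)))/(-2206))/(-1291) = (¼ + (-1543 + (610 - 173))*(-1/2206))*(-1/1291) = (¼ + (-1543 + 437)*(-1/2206))*(-1/1291) = (¼ - 1106*(-1/2206))*(-1/1291) = (¼ + 553/1103)*(-1/1291) = (3315/4412)*(-1/1291) = -3315/5695892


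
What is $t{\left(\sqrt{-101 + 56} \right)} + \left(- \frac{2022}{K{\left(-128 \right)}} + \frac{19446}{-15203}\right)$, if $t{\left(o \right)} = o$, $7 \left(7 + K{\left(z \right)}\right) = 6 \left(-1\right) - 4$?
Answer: $\frac{214035948}{896977} + 3 i \sqrt{5} \approx 238.62 + 6.7082 i$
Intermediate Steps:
$K{\left(z \right)} = - \frac{59}{7}$ ($K{\left(z \right)} = -7 + \frac{6 \left(-1\right) - 4}{7} = -7 + \frac{-6 - 4}{7} = -7 + \frac{1}{7} \left(-10\right) = -7 - \frac{10}{7} = - \frac{59}{7}$)
$t{\left(\sqrt{-101 + 56} \right)} + \left(- \frac{2022}{K{\left(-128 \right)}} + \frac{19446}{-15203}\right) = \sqrt{-101 + 56} + \left(- \frac{2022}{- \frac{59}{7}} + \frac{19446}{-15203}\right) = \sqrt{-45} + \left(\left(-2022\right) \left(- \frac{7}{59}\right) + 19446 \left(- \frac{1}{15203}\right)\right) = 3 i \sqrt{5} + \left(\frac{14154}{59} - \frac{19446}{15203}\right) = 3 i \sqrt{5} + \frac{214035948}{896977} = \frac{214035948}{896977} + 3 i \sqrt{5}$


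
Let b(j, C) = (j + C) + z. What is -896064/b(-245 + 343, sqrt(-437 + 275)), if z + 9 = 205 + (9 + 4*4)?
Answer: -285844416/101923 + 8064576*I*sqrt(2)/101923 ≈ -2804.5 + 111.9*I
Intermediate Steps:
z = 221 (z = -9 + (205 + (9 + 4*4)) = -9 + (205 + (9 + 16)) = -9 + (205 + 25) = -9 + 230 = 221)
b(j, C) = 221 + C + j (b(j, C) = (j + C) + 221 = (C + j) + 221 = 221 + C + j)
-896064/b(-245 + 343, sqrt(-437 + 275)) = -896064/(221 + sqrt(-437 + 275) + (-245 + 343)) = -896064/(221 + sqrt(-162) + 98) = -896064/(221 + 9*I*sqrt(2) + 98) = -896064/(319 + 9*I*sqrt(2))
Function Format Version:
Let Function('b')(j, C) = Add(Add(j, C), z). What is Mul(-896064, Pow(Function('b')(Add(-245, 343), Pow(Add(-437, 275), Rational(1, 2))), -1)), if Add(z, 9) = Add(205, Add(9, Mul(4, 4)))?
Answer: Add(Rational(-285844416, 101923), Mul(Rational(8064576, 101923), I, Pow(2, Rational(1, 2)))) ≈ Add(-2804.5, Mul(111.90, I))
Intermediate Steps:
z = 221 (z = Add(-9, Add(205, Add(9, Mul(4, 4)))) = Add(-9, Add(205, Add(9, 16))) = Add(-9, Add(205, 25)) = Add(-9, 230) = 221)
Function('b')(j, C) = Add(221, C, j) (Function('b')(j, C) = Add(Add(j, C), 221) = Add(Add(C, j), 221) = Add(221, C, j))
Mul(-896064, Pow(Function('b')(Add(-245, 343), Pow(Add(-437, 275), Rational(1, 2))), -1)) = Mul(-896064, Pow(Add(221, Pow(Add(-437, 275), Rational(1, 2)), Add(-245, 343)), -1)) = Mul(-896064, Pow(Add(221, Pow(-162, Rational(1, 2)), 98), -1)) = Mul(-896064, Pow(Add(221, Mul(9, I, Pow(2, Rational(1, 2))), 98), -1)) = Mul(-896064, Pow(Add(319, Mul(9, I, Pow(2, Rational(1, 2)))), -1))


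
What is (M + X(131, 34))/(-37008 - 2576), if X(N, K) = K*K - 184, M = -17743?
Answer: 16771/39584 ≈ 0.42368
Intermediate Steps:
X(N, K) = -184 + K² (X(N, K) = K² - 184 = -184 + K²)
(M + X(131, 34))/(-37008 - 2576) = (-17743 + (-184 + 34²))/(-37008 - 2576) = (-17743 + (-184 + 1156))/(-39584) = (-17743 + 972)*(-1/39584) = -16771*(-1/39584) = 16771/39584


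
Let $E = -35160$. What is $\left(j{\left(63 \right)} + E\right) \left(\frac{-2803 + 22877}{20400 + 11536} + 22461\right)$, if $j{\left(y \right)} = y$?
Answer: $- \frac{12588145701645}{15968} \approx -7.8834 \cdot 10^{8}$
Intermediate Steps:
$\left(j{\left(63 \right)} + E\right) \left(\frac{-2803 + 22877}{20400 + 11536} + 22461\right) = \left(63 - 35160\right) \left(\frac{-2803 + 22877}{20400 + 11536} + 22461\right) = - 35097 \left(\frac{20074}{31936} + 22461\right) = - 35097 \left(20074 \cdot \frac{1}{31936} + 22461\right) = - 35097 \left(\frac{10037}{15968} + 22461\right) = \left(-35097\right) \frac{358667285}{15968} = - \frac{12588145701645}{15968}$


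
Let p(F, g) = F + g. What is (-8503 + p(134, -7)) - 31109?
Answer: -39485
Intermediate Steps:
(-8503 + p(134, -7)) - 31109 = (-8503 + (134 - 7)) - 31109 = (-8503 + 127) - 31109 = -8376 - 31109 = -39485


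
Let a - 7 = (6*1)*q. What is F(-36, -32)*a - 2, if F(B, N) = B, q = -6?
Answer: 1042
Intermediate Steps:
a = -29 (a = 7 + (6*1)*(-6) = 7 + 6*(-6) = 7 - 36 = -29)
F(-36, -32)*a - 2 = -36*(-29) - 2 = 1044 - 2 = 1042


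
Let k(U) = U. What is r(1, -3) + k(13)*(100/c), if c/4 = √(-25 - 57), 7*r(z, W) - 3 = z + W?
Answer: ⅐ - 325*I*√82/82 ≈ 0.14286 - 35.89*I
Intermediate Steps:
r(z, W) = 3/7 + W/7 + z/7 (r(z, W) = 3/7 + (z + W)/7 = 3/7 + (W + z)/7 = 3/7 + (W/7 + z/7) = 3/7 + W/7 + z/7)
c = 4*I*√82 (c = 4*√(-25 - 57) = 4*√(-82) = 4*(I*√82) = 4*I*√82 ≈ 36.222*I)
r(1, -3) + k(13)*(100/c) = (3/7 + (⅐)*(-3) + (⅐)*1) + 13*(100/((4*I*√82))) = (3/7 - 3/7 + ⅐) + 13*(100*(-I*√82/328)) = ⅐ + 13*(-25*I*√82/82) = ⅐ - 325*I*√82/82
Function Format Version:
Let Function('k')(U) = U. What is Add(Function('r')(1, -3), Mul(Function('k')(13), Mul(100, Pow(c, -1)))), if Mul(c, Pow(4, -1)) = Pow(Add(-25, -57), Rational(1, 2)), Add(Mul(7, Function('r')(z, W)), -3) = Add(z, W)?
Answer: Add(Rational(1, 7), Mul(Rational(-325, 82), I, Pow(82, Rational(1, 2)))) ≈ Add(0.14286, Mul(-35.890, I))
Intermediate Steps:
Function('r')(z, W) = Add(Rational(3, 7), Mul(Rational(1, 7), W), Mul(Rational(1, 7), z)) (Function('r')(z, W) = Add(Rational(3, 7), Mul(Rational(1, 7), Add(z, W))) = Add(Rational(3, 7), Mul(Rational(1, 7), Add(W, z))) = Add(Rational(3, 7), Add(Mul(Rational(1, 7), W), Mul(Rational(1, 7), z))) = Add(Rational(3, 7), Mul(Rational(1, 7), W), Mul(Rational(1, 7), z)))
c = Mul(4, I, Pow(82, Rational(1, 2))) (c = Mul(4, Pow(Add(-25, -57), Rational(1, 2))) = Mul(4, Pow(-82, Rational(1, 2))) = Mul(4, Mul(I, Pow(82, Rational(1, 2)))) = Mul(4, I, Pow(82, Rational(1, 2))) ≈ Mul(36.222, I))
Add(Function('r')(1, -3), Mul(Function('k')(13), Mul(100, Pow(c, -1)))) = Add(Add(Rational(3, 7), Mul(Rational(1, 7), -3), Mul(Rational(1, 7), 1)), Mul(13, Mul(100, Pow(Mul(4, I, Pow(82, Rational(1, 2))), -1)))) = Add(Add(Rational(3, 7), Rational(-3, 7), Rational(1, 7)), Mul(13, Mul(100, Mul(Rational(-1, 328), I, Pow(82, Rational(1, 2)))))) = Add(Rational(1, 7), Mul(13, Mul(Rational(-25, 82), I, Pow(82, Rational(1, 2))))) = Add(Rational(1, 7), Mul(Rational(-325, 82), I, Pow(82, Rational(1, 2))))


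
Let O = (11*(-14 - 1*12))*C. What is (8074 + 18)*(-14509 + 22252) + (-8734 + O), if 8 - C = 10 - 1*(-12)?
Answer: 62651626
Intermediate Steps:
C = -14 (C = 8 - (10 - 1*(-12)) = 8 - (10 + 12) = 8 - 1*22 = 8 - 22 = -14)
O = 4004 (O = (11*(-14 - 1*12))*(-14) = (11*(-14 - 12))*(-14) = (11*(-26))*(-14) = -286*(-14) = 4004)
(8074 + 18)*(-14509 + 22252) + (-8734 + O) = (8074 + 18)*(-14509 + 22252) + (-8734 + 4004) = 8092*7743 - 4730 = 62656356 - 4730 = 62651626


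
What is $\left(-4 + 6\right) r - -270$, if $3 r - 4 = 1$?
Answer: $\frac{820}{3} \approx 273.33$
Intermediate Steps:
$r = \frac{5}{3}$ ($r = \frac{4}{3} + \frac{1}{3} \cdot 1 = \frac{4}{3} + \frac{1}{3} = \frac{5}{3} \approx 1.6667$)
$\left(-4 + 6\right) r - -270 = \left(-4 + 6\right) \frac{5}{3} - -270 = 2 \cdot \frac{5}{3} + 270 = \frac{10}{3} + 270 = \frac{820}{3}$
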